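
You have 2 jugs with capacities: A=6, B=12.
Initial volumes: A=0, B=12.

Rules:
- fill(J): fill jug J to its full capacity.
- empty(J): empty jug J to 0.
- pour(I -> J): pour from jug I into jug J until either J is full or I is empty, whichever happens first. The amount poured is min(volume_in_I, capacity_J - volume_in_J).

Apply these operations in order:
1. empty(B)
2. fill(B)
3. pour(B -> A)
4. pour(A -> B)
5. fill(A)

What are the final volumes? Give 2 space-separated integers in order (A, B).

Answer: 6 12

Derivation:
Step 1: empty(B) -> (A=0 B=0)
Step 2: fill(B) -> (A=0 B=12)
Step 3: pour(B -> A) -> (A=6 B=6)
Step 4: pour(A -> B) -> (A=0 B=12)
Step 5: fill(A) -> (A=6 B=12)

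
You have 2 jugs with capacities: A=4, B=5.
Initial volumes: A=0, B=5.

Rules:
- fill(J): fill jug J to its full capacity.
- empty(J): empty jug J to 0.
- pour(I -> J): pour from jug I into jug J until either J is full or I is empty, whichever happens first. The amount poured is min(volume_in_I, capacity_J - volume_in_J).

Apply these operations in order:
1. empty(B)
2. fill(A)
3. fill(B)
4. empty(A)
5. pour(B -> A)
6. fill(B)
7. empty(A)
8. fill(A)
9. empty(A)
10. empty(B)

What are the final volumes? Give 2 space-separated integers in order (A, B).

Step 1: empty(B) -> (A=0 B=0)
Step 2: fill(A) -> (A=4 B=0)
Step 3: fill(B) -> (A=4 B=5)
Step 4: empty(A) -> (A=0 B=5)
Step 5: pour(B -> A) -> (A=4 B=1)
Step 6: fill(B) -> (A=4 B=5)
Step 7: empty(A) -> (A=0 B=5)
Step 8: fill(A) -> (A=4 B=5)
Step 9: empty(A) -> (A=0 B=5)
Step 10: empty(B) -> (A=0 B=0)

Answer: 0 0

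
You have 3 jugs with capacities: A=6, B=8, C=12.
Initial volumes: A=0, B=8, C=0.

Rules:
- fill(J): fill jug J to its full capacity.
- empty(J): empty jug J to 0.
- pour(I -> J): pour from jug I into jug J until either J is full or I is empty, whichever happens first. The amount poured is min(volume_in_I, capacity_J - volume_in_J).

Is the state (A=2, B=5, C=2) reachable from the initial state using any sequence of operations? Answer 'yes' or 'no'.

Answer: no

Derivation:
BFS explored all 110 reachable states.
Reachable set includes: (0,0,0), (0,0,2), (0,0,4), (0,0,6), (0,0,8), (0,0,10), (0,0,12), (0,2,0), (0,2,2), (0,2,4), (0,2,6), (0,2,8) ...
Target (A=2, B=5, C=2) not in reachable set → no.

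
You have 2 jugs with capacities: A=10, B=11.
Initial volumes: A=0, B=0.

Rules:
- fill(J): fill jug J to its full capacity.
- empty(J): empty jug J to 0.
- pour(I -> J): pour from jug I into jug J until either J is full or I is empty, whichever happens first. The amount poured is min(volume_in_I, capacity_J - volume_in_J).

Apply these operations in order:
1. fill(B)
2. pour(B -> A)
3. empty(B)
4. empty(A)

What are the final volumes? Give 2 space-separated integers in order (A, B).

Answer: 0 0

Derivation:
Step 1: fill(B) -> (A=0 B=11)
Step 2: pour(B -> A) -> (A=10 B=1)
Step 3: empty(B) -> (A=10 B=0)
Step 4: empty(A) -> (A=0 B=0)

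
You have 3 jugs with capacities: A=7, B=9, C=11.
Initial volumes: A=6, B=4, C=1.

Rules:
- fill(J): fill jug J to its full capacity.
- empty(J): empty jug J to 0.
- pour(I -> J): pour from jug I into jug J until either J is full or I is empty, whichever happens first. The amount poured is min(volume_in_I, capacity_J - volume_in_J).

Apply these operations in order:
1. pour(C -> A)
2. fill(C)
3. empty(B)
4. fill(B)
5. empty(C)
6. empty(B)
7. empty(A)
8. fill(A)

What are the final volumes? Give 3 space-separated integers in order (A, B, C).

Answer: 7 0 0

Derivation:
Step 1: pour(C -> A) -> (A=7 B=4 C=0)
Step 2: fill(C) -> (A=7 B=4 C=11)
Step 3: empty(B) -> (A=7 B=0 C=11)
Step 4: fill(B) -> (A=7 B=9 C=11)
Step 5: empty(C) -> (A=7 B=9 C=0)
Step 6: empty(B) -> (A=7 B=0 C=0)
Step 7: empty(A) -> (A=0 B=0 C=0)
Step 8: fill(A) -> (A=7 B=0 C=0)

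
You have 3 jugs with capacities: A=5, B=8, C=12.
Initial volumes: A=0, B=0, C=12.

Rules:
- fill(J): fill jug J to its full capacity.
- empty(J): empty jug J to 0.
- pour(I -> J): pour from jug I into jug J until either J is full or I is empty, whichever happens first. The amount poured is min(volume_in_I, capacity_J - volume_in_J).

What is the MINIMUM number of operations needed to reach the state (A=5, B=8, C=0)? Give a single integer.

BFS from (A=0, B=0, C=12). One shortest path:
  1. fill(A) -> (A=5 B=0 C=12)
  2. fill(B) -> (A=5 B=8 C=12)
  3. empty(C) -> (A=5 B=8 C=0)
Reached target in 3 moves.

Answer: 3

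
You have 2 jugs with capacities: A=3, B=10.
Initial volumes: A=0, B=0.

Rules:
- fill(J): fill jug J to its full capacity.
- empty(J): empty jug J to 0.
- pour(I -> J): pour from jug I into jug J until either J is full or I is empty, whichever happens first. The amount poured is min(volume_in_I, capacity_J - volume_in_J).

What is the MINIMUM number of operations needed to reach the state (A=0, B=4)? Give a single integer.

Answer: 5

Derivation:
BFS from (A=0, B=0). One shortest path:
  1. fill(B) -> (A=0 B=10)
  2. pour(B -> A) -> (A=3 B=7)
  3. empty(A) -> (A=0 B=7)
  4. pour(B -> A) -> (A=3 B=4)
  5. empty(A) -> (A=0 B=4)
Reached target in 5 moves.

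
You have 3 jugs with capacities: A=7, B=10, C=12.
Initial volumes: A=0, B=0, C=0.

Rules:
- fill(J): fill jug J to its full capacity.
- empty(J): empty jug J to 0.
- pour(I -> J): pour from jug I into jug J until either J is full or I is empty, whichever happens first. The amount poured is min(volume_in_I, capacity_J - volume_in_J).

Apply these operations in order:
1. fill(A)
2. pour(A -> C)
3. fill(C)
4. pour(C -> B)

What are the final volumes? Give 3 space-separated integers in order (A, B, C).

Answer: 0 10 2

Derivation:
Step 1: fill(A) -> (A=7 B=0 C=0)
Step 2: pour(A -> C) -> (A=0 B=0 C=7)
Step 3: fill(C) -> (A=0 B=0 C=12)
Step 4: pour(C -> B) -> (A=0 B=10 C=2)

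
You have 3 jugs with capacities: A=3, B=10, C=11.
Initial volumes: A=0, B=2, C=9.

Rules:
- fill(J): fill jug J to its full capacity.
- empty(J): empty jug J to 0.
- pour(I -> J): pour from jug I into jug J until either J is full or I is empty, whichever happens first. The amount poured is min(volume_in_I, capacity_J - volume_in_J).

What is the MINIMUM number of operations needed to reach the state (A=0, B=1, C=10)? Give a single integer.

BFS from (A=0, B=2, C=9). One shortest path:
  1. pour(C -> B) -> (A=0 B=10 C=1)
  2. pour(C -> A) -> (A=1 B=10 C=0)
  3. pour(B -> C) -> (A=1 B=0 C=10)
  4. pour(A -> B) -> (A=0 B=1 C=10)
Reached target in 4 moves.

Answer: 4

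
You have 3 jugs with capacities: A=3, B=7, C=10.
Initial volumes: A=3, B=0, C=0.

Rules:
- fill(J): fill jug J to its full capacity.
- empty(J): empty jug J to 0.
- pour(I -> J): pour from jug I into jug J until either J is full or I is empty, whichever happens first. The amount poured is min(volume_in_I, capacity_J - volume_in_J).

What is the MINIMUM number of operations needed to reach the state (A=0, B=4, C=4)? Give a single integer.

Answer: 8

Derivation:
BFS from (A=3, B=0, C=0). One shortest path:
  1. empty(A) -> (A=0 B=0 C=0)
  2. fill(B) -> (A=0 B=7 C=0)
  3. pour(B -> A) -> (A=3 B=4 C=0)
  4. empty(A) -> (A=0 B=4 C=0)
  5. pour(B -> C) -> (A=0 B=0 C=4)
  6. fill(B) -> (A=0 B=7 C=4)
  7. pour(B -> A) -> (A=3 B=4 C=4)
  8. empty(A) -> (A=0 B=4 C=4)
Reached target in 8 moves.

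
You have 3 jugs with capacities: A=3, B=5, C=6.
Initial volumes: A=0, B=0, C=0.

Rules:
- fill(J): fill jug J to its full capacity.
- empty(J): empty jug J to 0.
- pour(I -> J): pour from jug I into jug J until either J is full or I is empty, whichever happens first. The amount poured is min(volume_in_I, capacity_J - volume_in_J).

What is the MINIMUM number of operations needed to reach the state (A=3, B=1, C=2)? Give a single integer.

BFS from (A=0, B=0, C=0). One shortest path:
  1. fill(C) -> (A=0 B=0 C=6)
  2. pour(C -> B) -> (A=0 B=5 C=1)
  3. pour(C -> A) -> (A=1 B=5 C=0)
  4. pour(B -> C) -> (A=1 B=0 C=5)
  5. pour(A -> B) -> (A=0 B=1 C=5)
  6. pour(C -> A) -> (A=3 B=1 C=2)
Reached target in 6 moves.

Answer: 6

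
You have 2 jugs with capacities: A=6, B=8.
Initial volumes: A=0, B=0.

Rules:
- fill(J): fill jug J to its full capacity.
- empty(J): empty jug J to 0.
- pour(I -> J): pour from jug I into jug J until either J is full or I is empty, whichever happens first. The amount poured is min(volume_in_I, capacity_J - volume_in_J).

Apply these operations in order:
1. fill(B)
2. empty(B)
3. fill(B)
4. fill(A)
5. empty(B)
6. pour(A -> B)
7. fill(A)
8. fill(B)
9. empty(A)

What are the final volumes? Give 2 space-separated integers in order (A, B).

Step 1: fill(B) -> (A=0 B=8)
Step 2: empty(B) -> (A=0 B=0)
Step 3: fill(B) -> (A=0 B=8)
Step 4: fill(A) -> (A=6 B=8)
Step 5: empty(B) -> (A=6 B=0)
Step 6: pour(A -> B) -> (A=0 B=6)
Step 7: fill(A) -> (A=6 B=6)
Step 8: fill(B) -> (A=6 B=8)
Step 9: empty(A) -> (A=0 B=8)

Answer: 0 8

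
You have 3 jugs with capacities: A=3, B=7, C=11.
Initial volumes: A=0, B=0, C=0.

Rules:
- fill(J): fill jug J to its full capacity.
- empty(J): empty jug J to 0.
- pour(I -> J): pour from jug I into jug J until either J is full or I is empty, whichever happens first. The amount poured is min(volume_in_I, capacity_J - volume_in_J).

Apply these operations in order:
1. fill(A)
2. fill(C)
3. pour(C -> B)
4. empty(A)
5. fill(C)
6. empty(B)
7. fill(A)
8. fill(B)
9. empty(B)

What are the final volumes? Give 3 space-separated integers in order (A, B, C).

Answer: 3 0 11

Derivation:
Step 1: fill(A) -> (A=3 B=0 C=0)
Step 2: fill(C) -> (A=3 B=0 C=11)
Step 3: pour(C -> B) -> (A=3 B=7 C=4)
Step 4: empty(A) -> (A=0 B=7 C=4)
Step 5: fill(C) -> (A=0 B=7 C=11)
Step 6: empty(B) -> (A=0 B=0 C=11)
Step 7: fill(A) -> (A=3 B=0 C=11)
Step 8: fill(B) -> (A=3 B=7 C=11)
Step 9: empty(B) -> (A=3 B=0 C=11)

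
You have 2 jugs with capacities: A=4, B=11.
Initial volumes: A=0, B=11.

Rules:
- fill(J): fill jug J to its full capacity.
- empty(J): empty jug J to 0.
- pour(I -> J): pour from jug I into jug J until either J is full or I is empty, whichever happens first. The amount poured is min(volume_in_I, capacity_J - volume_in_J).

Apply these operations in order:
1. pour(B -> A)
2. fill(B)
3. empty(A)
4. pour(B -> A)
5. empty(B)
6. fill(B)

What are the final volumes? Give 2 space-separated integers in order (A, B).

Answer: 4 11

Derivation:
Step 1: pour(B -> A) -> (A=4 B=7)
Step 2: fill(B) -> (A=4 B=11)
Step 3: empty(A) -> (A=0 B=11)
Step 4: pour(B -> A) -> (A=4 B=7)
Step 5: empty(B) -> (A=4 B=0)
Step 6: fill(B) -> (A=4 B=11)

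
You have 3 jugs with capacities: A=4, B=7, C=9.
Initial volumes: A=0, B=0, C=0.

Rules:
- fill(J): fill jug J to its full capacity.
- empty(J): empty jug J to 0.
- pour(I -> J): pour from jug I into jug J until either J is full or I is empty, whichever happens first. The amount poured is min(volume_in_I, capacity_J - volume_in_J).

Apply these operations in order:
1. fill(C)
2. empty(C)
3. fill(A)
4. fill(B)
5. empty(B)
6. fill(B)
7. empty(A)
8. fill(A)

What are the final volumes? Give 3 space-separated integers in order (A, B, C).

Step 1: fill(C) -> (A=0 B=0 C=9)
Step 2: empty(C) -> (A=0 B=0 C=0)
Step 3: fill(A) -> (A=4 B=0 C=0)
Step 4: fill(B) -> (A=4 B=7 C=0)
Step 5: empty(B) -> (A=4 B=0 C=0)
Step 6: fill(B) -> (A=4 B=7 C=0)
Step 7: empty(A) -> (A=0 B=7 C=0)
Step 8: fill(A) -> (A=4 B=7 C=0)

Answer: 4 7 0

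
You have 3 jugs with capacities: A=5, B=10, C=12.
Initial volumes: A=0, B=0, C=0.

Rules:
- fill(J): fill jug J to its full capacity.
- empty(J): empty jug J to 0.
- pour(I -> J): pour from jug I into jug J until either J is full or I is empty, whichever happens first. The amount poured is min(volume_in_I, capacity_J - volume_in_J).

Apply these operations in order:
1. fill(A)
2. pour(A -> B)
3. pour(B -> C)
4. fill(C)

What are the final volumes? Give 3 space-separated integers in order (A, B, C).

Answer: 0 0 12

Derivation:
Step 1: fill(A) -> (A=5 B=0 C=0)
Step 2: pour(A -> B) -> (A=0 B=5 C=0)
Step 3: pour(B -> C) -> (A=0 B=0 C=5)
Step 4: fill(C) -> (A=0 B=0 C=12)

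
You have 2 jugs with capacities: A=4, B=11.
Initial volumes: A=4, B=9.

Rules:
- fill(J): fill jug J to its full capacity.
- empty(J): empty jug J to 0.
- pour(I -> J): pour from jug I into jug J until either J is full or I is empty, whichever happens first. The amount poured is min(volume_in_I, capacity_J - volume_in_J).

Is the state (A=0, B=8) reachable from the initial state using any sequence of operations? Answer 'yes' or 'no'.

BFS from (A=4, B=9):
  1. empty(B) -> (A=4 B=0)
  2. pour(A -> B) -> (A=0 B=4)
  3. fill(A) -> (A=4 B=4)
  4. pour(A -> B) -> (A=0 B=8)
Target reached → yes.

Answer: yes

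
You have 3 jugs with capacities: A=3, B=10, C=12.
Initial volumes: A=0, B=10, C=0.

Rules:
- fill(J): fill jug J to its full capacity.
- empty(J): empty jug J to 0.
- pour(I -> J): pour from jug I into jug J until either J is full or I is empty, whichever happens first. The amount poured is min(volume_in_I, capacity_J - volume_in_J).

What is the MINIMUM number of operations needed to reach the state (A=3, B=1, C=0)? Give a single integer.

Answer: 5

Derivation:
BFS from (A=0, B=10, C=0). One shortest path:
  1. fill(A) -> (A=3 B=10 C=0)
  2. pour(A -> C) -> (A=0 B=10 C=3)
  3. fill(A) -> (A=3 B=10 C=3)
  4. pour(B -> C) -> (A=3 B=1 C=12)
  5. empty(C) -> (A=3 B=1 C=0)
Reached target in 5 moves.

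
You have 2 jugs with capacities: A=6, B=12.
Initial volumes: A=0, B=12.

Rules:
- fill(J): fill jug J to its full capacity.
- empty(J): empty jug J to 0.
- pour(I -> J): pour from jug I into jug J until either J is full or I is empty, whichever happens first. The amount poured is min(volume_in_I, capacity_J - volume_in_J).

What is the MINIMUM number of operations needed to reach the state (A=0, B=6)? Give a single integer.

BFS from (A=0, B=12). One shortest path:
  1. pour(B -> A) -> (A=6 B=6)
  2. empty(A) -> (A=0 B=6)
Reached target in 2 moves.

Answer: 2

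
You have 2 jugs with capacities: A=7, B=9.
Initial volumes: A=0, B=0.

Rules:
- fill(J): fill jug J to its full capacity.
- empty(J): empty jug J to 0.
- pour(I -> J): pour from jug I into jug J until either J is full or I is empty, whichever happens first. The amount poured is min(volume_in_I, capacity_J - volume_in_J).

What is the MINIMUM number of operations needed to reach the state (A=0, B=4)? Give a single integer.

BFS from (A=0, B=0). One shortest path:
  1. fill(B) -> (A=0 B=9)
  2. pour(B -> A) -> (A=7 B=2)
  3. empty(A) -> (A=0 B=2)
  4. pour(B -> A) -> (A=2 B=0)
  5. fill(B) -> (A=2 B=9)
  6. pour(B -> A) -> (A=7 B=4)
  7. empty(A) -> (A=0 B=4)
Reached target in 7 moves.

Answer: 7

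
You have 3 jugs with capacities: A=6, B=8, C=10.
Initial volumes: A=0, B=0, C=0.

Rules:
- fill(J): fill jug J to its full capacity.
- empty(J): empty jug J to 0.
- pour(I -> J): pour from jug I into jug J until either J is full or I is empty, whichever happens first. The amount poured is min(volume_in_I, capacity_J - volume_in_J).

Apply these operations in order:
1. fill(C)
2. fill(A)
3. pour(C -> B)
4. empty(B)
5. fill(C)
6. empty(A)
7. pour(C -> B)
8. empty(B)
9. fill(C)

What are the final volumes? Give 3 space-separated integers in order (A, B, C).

Step 1: fill(C) -> (A=0 B=0 C=10)
Step 2: fill(A) -> (A=6 B=0 C=10)
Step 3: pour(C -> B) -> (A=6 B=8 C=2)
Step 4: empty(B) -> (A=6 B=0 C=2)
Step 5: fill(C) -> (A=6 B=0 C=10)
Step 6: empty(A) -> (A=0 B=0 C=10)
Step 7: pour(C -> B) -> (A=0 B=8 C=2)
Step 8: empty(B) -> (A=0 B=0 C=2)
Step 9: fill(C) -> (A=0 B=0 C=10)

Answer: 0 0 10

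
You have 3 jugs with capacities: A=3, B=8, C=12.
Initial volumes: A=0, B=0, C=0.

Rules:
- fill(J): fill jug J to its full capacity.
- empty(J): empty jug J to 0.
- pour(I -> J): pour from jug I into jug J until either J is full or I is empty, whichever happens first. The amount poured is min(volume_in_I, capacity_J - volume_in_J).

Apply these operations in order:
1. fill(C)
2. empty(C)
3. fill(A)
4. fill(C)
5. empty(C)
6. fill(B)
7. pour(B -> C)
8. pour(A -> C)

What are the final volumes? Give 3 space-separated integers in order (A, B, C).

Step 1: fill(C) -> (A=0 B=0 C=12)
Step 2: empty(C) -> (A=0 B=0 C=0)
Step 3: fill(A) -> (A=3 B=0 C=0)
Step 4: fill(C) -> (A=3 B=0 C=12)
Step 5: empty(C) -> (A=3 B=0 C=0)
Step 6: fill(B) -> (A=3 B=8 C=0)
Step 7: pour(B -> C) -> (A=3 B=0 C=8)
Step 8: pour(A -> C) -> (A=0 B=0 C=11)

Answer: 0 0 11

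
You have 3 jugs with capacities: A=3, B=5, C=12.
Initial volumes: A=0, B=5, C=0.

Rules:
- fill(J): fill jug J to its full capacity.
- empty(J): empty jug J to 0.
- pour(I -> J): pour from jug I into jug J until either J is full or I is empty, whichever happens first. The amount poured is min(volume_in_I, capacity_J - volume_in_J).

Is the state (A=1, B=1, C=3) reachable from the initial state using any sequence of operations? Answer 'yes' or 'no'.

Answer: no

Derivation:
BFS explored all 224 reachable states.
Reachable set includes: (0,0,0), (0,0,1), (0,0,2), (0,0,3), (0,0,4), (0,0,5), (0,0,6), (0,0,7), (0,0,8), (0,0,9), (0,0,10), (0,0,11) ...
Target (A=1, B=1, C=3) not in reachable set → no.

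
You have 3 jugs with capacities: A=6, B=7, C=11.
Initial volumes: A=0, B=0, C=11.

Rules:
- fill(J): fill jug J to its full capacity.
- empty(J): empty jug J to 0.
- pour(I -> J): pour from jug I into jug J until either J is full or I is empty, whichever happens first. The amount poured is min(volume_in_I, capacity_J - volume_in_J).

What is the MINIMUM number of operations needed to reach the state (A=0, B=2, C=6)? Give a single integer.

BFS from (A=0, B=0, C=11). One shortest path:
  1. fill(A) -> (A=6 B=0 C=11)
  2. fill(B) -> (A=6 B=7 C=11)
  3. empty(C) -> (A=6 B=7 C=0)
  4. pour(A -> C) -> (A=0 B=7 C=6)
  5. fill(A) -> (A=6 B=7 C=6)
  6. pour(B -> C) -> (A=6 B=2 C=11)
  7. empty(C) -> (A=6 B=2 C=0)
  8. pour(A -> C) -> (A=0 B=2 C=6)
Reached target in 8 moves.

Answer: 8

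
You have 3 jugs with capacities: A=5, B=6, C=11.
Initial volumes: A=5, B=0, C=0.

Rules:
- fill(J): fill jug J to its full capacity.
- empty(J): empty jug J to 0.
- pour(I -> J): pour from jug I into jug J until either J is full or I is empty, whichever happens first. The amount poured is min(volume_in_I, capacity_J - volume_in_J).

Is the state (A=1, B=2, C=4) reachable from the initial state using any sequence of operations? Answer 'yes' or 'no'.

Answer: no

Derivation:
BFS explored all 304 reachable states.
Reachable set includes: (0,0,0), (0,0,1), (0,0,2), (0,0,3), (0,0,4), (0,0,5), (0,0,6), (0,0,7), (0,0,8), (0,0,9), (0,0,10), (0,0,11) ...
Target (A=1, B=2, C=4) not in reachable set → no.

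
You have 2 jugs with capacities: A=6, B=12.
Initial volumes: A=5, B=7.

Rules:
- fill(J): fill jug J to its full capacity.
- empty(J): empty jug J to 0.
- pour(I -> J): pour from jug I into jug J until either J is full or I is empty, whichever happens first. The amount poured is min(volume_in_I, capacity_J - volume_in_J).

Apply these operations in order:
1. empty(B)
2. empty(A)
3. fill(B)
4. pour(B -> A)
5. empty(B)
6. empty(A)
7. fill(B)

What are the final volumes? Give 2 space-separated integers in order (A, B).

Answer: 0 12

Derivation:
Step 1: empty(B) -> (A=5 B=0)
Step 2: empty(A) -> (A=0 B=0)
Step 3: fill(B) -> (A=0 B=12)
Step 4: pour(B -> A) -> (A=6 B=6)
Step 5: empty(B) -> (A=6 B=0)
Step 6: empty(A) -> (A=0 B=0)
Step 7: fill(B) -> (A=0 B=12)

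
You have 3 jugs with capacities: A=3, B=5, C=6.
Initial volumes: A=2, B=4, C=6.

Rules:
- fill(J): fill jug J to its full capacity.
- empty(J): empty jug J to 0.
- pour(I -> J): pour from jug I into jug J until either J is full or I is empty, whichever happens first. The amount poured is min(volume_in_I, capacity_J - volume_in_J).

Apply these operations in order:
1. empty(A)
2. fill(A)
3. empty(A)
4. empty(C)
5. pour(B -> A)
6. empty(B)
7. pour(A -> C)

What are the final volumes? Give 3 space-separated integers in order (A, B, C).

Step 1: empty(A) -> (A=0 B=4 C=6)
Step 2: fill(A) -> (A=3 B=4 C=6)
Step 3: empty(A) -> (A=0 B=4 C=6)
Step 4: empty(C) -> (A=0 B=4 C=0)
Step 5: pour(B -> A) -> (A=3 B=1 C=0)
Step 6: empty(B) -> (A=3 B=0 C=0)
Step 7: pour(A -> C) -> (A=0 B=0 C=3)

Answer: 0 0 3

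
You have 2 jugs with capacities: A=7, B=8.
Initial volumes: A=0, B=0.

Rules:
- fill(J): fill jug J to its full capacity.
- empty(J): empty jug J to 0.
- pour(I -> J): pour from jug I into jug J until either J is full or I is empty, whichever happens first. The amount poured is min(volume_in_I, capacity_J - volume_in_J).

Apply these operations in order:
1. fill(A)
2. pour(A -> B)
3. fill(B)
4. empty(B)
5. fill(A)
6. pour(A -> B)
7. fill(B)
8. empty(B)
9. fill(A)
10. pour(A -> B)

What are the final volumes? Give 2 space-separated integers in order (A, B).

Answer: 0 7

Derivation:
Step 1: fill(A) -> (A=7 B=0)
Step 2: pour(A -> B) -> (A=0 B=7)
Step 3: fill(B) -> (A=0 B=8)
Step 4: empty(B) -> (A=0 B=0)
Step 5: fill(A) -> (A=7 B=0)
Step 6: pour(A -> B) -> (A=0 B=7)
Step 7: fill(B) -> (A=0 B=8)
Step 8: empty(B) -> (A=0 B=0)
Step 9: fill(A) -> (A=7 B=0)
Step 10: pour(A -> B) -> (A=0 B=7)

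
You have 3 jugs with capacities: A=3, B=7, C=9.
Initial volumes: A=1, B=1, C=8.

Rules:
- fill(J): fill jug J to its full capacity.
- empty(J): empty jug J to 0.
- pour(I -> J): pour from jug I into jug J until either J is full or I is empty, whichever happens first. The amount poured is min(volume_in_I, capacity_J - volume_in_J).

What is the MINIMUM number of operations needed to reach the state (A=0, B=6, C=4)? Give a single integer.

BFS from (A=1, B=1, C=8). One shortest path:
  1. pour(B -> A) -> (A=2 B=0 C=8)
  2. pour(C -> B) -> (A=2 B=7 C=1)
  3. pour(B -> A) -> (A=3 B=6 C=1)
  4. pour(A -> C) -> (A=0 B=6 C=4)
Reached target in 4 moves.

Answer: 4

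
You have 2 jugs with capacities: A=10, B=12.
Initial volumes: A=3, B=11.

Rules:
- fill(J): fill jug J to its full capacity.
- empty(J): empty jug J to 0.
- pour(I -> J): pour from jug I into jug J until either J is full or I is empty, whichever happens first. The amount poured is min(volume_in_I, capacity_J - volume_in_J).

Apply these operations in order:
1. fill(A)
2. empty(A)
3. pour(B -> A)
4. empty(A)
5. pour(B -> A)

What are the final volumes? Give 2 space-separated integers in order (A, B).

Answer: 1 0

Derivation:
Step 1: fill(A) -> (A=10 B=11)
Step 2: empty(A) -> (A=0 B=11)
Step 3: pour(B -> A) -> (A=10 B=1)
Step 4: empty(A) -> (A=0 B=1)
Step 5: pour(B -> A) -> (A=1 B=0)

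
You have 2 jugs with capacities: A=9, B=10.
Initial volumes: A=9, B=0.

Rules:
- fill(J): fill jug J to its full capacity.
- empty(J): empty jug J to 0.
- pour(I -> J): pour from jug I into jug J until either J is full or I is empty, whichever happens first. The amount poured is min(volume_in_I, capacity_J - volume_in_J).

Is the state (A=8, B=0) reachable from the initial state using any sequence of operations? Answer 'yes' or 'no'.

Answer: yes

Derivation:
BFS from (A=9, B=0):
  1. pour(A -> B) -> (A=0 B=9)
  2. fill(A) -> (A=9 B=9)
  3. pour(A -> B) -> (A=8 B=10)
  4. empty(B) -> (A=8 B=0)
Target reached → yes.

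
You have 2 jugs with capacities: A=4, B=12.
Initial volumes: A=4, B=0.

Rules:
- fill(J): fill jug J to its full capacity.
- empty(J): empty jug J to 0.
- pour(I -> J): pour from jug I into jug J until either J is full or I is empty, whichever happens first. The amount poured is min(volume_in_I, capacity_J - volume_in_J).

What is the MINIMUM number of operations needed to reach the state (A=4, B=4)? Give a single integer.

Answer: 2

Derivation:
BFS from (A=4, B=0). One shortest path:
  1. pour(A -> B) -> (A=0 B=4)
  2. fill(A) -> (A=4 B=4)
Reached target in 2 moves.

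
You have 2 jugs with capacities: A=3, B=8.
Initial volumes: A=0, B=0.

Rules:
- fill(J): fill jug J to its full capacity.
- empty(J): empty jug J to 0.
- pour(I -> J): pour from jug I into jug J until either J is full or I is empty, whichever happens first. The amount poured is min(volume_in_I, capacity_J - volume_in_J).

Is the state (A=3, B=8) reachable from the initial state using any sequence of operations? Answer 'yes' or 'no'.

Answer: yes

Derivation:
BFS from (A=0, B=0):
  1. fill(A) -> (A=3 B=0)
  2. fill(B) -> (A=3 B=8)
Target reached → yes.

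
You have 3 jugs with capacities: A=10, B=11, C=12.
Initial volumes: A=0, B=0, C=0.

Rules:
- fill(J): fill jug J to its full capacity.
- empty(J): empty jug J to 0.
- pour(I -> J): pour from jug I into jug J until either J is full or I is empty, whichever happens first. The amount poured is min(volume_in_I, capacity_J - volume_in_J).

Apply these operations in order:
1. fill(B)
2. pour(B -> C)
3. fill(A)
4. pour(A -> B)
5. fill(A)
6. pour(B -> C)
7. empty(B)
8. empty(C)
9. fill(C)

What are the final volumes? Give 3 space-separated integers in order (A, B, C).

Step 1: fill(B) -> (A=0 B=11 C=0)
Step 2: pour(B -> C) -> (A=0 B=0 C=11)
Step 3: fill(A) -> (A=10 B=0 C=11)
Step 4: pour(A -> B) -> (A=0 B=10 C=11)
Step 5: fill(A) -> (A=10 B=10 C=11)
Step 6: pour(B -> C) -> (A=10 B=9 C=12)
Step 7: empty(B) -> (A=10 B=0 C=12)
Step 8: empty(C) -> (A=10 B=0 C=0)
Step 9: fill(C) -> (A=10 B=0 C=12)

Answer: 10 0 12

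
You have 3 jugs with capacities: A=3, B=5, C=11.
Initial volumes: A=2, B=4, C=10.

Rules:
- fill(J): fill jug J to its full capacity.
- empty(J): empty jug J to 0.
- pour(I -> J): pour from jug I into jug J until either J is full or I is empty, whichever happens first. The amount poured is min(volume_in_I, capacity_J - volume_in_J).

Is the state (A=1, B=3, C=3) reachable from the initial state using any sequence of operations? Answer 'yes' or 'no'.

Answer: no

Derivation:
BFS explored all 209 reachable states.
Reachable set includes: (0,0,0), (0,0,1), (0,0,2), (0,0,3), (0,0,4), (0,0,5), (0,0,6), (0,0,7), (0,0,8), (0,0,9), (0,0,10), (0,0,11) ...
Target (A=1, B=3, C=3) not in reachable set → no.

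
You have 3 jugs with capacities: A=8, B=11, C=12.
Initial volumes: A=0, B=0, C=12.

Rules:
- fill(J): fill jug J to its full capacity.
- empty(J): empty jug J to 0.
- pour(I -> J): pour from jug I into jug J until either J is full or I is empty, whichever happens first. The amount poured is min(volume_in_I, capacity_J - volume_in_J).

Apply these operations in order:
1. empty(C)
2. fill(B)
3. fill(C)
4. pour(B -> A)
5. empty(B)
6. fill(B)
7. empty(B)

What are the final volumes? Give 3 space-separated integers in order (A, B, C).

Step 1: empty(C) -> (A=0 B=0 C=0)
Step 2: fill(B) -> (A=0 B=11 C=0)
Step 3: fill(C) -> (A=0 B=11 C=12)
Step 4: pour(B -> A) -> (A=8 B=3 C=12)
Step 5: empty(B) -> (A=8 B=0 C=12)
Step 6: fill(B) -> (A=8 B=11 C=12)
Step 7: empty(B) -> (A=8 B=0 C=12)

Answer: 8 0 12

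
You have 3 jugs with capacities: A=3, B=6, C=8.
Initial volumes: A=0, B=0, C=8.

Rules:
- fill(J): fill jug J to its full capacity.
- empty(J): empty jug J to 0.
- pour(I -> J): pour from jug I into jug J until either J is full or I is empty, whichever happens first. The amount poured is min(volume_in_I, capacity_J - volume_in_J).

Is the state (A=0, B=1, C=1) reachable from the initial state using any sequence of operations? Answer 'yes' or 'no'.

BFS from (A=0, B=0, C=8):
  1. pour(C -> B) -> (A=0 B=6 C=2)
  2. pour(C -> A) -> (A=2 B=6 C=0)
  3. pour(B -> C) -> (A=2 B=0 C=6)
  4. fill(B) -> (A=2 B=6 C=6)
  5. pour(B -> A) -> (A=3 B=5 C=6)
  6. pour(A -> C) -> (A=1 B=5 C=8)
  7. pour(C -> B) -> (A=1 B=6 C=7)
  8. empty(B) -> (A=1 B=0 C=7)
  9. pour(C -> B) -> (A=1 B=6 C=1)
  10. empty(B) -> (A=1 B=0 C=1)
  11. pour(A -> B) -> (A=0 B=1 C=1)
Target reached → yes.

Answer: yes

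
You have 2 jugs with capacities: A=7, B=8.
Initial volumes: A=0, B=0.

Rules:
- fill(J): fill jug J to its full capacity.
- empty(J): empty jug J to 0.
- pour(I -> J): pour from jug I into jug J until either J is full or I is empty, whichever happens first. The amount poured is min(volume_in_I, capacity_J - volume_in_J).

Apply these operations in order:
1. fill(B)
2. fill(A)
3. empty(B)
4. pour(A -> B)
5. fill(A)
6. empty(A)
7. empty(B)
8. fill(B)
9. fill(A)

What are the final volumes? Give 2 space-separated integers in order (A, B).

Answer: 7 8

Derivation:
Step 1: fill(B) -> (A=0 B=8)
Step 2: fill(A) -> (A=7 B=8)
Step 3: empty(B) -> (A=7 B=0)
Step 4: pour(A -> B) -> (A=0 B=7)
Step 5: fill(A) -> (A=7 B=7)
Step 6: empty(A) -> (A=0 B=7)
Step 7: empty(B) -> (A=0 B=0)
Step 8: fill(B) -> (A=0 B=8)
Step 9: fill(A) -> (A=7 B=8)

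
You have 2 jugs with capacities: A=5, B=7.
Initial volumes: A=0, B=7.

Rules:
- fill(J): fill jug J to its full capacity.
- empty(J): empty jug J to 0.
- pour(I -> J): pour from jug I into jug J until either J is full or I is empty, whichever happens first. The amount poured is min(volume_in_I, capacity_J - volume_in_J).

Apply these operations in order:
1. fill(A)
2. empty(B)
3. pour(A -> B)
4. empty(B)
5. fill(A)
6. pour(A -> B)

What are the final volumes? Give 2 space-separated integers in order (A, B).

Step 1: fill(A) -> (A=5 B=7)
Step 2: empty(B) -> (A=5 B=0)
Step 3: pour(A -> B) -> (A=0 B=5)
Step 4: empty(B) -> (A=0 B=0)
Step 5: fill(A) -> (A=5 B=0)
Step 6: pour(A -> B) -> (A=0 B=5)

Answer: 0 5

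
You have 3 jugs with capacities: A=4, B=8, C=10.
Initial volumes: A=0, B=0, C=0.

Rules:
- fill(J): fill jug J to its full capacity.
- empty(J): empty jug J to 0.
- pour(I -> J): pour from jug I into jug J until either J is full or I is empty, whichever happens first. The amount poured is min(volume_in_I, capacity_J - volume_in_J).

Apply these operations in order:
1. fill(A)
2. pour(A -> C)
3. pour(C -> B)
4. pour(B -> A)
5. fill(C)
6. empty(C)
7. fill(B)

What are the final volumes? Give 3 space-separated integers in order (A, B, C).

Step 1: fill(A) -> (A=4 B=0 C=0)
Step 2: pour(A -> C) -> (A=0 B=0 C=4)
Step 3: pour(C -> B) -> (A=0 B=4 C=0)
Step 4: pour(B -> A) -> (A=4 B=0 C=0)
Step 5: fill(C) -> (A=4 B=0 C=10)
Step 6: empty(C) -> (A=4 B=0 C=0)
Step 7: fill(B) -> (A=4 B=8 C=0)

Answer: 4 8 0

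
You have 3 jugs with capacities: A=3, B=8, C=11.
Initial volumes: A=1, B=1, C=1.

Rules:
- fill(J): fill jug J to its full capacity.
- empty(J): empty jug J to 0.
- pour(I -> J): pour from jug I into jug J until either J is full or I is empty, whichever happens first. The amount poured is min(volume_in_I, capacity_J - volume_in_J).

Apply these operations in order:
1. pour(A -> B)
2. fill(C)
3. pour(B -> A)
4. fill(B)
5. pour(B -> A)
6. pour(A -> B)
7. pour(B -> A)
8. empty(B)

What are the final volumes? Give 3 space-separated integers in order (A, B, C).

Step 1: pour(A -> B) -> (A=0 B=2 C=1)
Step 2: fill(C) -> (A=0 B=2 C=11)
Step 3: pour(B -> A) -> (A=2 B=0 C=11)
Step 4: fill(B) -> (A=2 B=8 C=11)
Step 5: pour(B -> A) -> (A=3 B=7 C=11)
Step 6: pour(A -> B) -> (A=2 B=8 C=11)
Step 7: pour(B -> A) -> (A=3 B=7 C=11)
Step 8: empty(B) -> (A=3 B=0 C=11)

Answer: 3 0 11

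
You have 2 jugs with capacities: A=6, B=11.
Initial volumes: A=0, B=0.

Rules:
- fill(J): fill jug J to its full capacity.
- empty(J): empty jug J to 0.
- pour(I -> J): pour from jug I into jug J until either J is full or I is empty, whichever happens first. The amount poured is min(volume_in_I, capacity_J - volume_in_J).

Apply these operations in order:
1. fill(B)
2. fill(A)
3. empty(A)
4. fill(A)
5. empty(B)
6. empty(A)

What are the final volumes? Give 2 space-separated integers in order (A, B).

Step 1: fill(B) -> (A=0 B=11)
Step 2: fill(A) -> (A=6 B=11)
Step 3: empty(A) -> (A=0 B=11)
Step 4: fill(A) -> (A=6 B=11)
Step 5: empty(B) -> (A=6 B=0)
Step 6: empty(A) -> (A=0 B=0)

Answer: 0 0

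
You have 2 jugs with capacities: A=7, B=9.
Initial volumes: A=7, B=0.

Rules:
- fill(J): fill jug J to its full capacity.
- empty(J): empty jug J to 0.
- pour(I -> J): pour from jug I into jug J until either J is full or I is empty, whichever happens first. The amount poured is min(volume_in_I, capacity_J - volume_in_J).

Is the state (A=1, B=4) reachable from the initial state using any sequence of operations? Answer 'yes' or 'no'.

BFS explored all 32 reachable states.
Reachable set includes: (0,0), (0,1), (0,2), (0,3), (0,4), (0,5), (0,6), (0,7), (0,8), (0,9), (1,0), (1,9) ...
Target (A=1, B=4) not in reachable set → no.

Answer: no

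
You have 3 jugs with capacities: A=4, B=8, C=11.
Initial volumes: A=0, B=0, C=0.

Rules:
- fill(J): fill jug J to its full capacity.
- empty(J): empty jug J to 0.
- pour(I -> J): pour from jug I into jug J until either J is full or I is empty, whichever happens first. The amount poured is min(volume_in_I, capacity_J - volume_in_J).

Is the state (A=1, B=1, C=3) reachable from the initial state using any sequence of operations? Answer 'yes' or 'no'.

Answer: no

Derivation:
BFS explored all 330 reachable states.
Reachable set includes: (0,0,0), (0,0,1), (0,0,2), (0,0,3), (0,0,4), (0,0,5), (0,0,6), (0,0,7), (0,0,8), (0,0,9), (0,0,10), (0,0,11) ...
Target (A=1, B=1, C=3) not in reachable set → no.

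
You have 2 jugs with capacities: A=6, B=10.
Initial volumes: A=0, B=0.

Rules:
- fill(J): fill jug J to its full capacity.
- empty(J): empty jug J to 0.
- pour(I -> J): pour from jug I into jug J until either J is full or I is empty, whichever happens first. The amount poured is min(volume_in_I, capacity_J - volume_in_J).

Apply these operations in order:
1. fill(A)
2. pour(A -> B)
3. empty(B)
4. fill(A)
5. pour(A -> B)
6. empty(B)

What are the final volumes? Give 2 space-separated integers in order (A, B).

Answer: 0 0

Derivation:
Step 1: fill(A) -> (A=6 B=0)
Step 2: pour(A -> B) -> (A=0 B=6)
Step 3: empty(B) -> (A=0 B=0)
Step 4: fill(A) -> (A=6 B=0)
Step 5: pour(A -> B) -> (A=0 B=6)
Step 6: empty(B) -> (A=0 B=0)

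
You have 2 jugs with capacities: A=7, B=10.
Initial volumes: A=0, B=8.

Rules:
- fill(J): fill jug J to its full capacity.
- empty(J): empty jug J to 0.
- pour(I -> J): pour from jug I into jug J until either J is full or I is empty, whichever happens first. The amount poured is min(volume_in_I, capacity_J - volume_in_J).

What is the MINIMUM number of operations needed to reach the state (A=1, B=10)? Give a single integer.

Answer: 4

Derivation:
BFS from (A=0, B=8). One shortest path:
  1. pour(B -> A) -> (A=7 B=1)
  2. empty(A) -> (A=0 B=1)
  3. pour(B -> A) -> (A=1 B=0)
  4. fill(B) -> (A=1 B=10)
Reached target in 4 moves.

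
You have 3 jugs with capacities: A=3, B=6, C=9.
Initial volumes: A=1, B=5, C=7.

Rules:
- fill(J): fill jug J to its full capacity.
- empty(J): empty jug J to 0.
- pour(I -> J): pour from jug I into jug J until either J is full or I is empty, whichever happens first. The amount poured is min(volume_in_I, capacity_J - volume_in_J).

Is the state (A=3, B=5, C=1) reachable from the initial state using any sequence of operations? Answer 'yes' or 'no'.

BFS from (A=1, B=5, C=7):
  1. empty(C) -> (A=1 B=5 C=0)
  2. pour(A -> C) -> (A=0 B=5 C=1)
  3. fill(A) -> (A=3 B=5 C=1)
Target reached → yes.

Answer: yes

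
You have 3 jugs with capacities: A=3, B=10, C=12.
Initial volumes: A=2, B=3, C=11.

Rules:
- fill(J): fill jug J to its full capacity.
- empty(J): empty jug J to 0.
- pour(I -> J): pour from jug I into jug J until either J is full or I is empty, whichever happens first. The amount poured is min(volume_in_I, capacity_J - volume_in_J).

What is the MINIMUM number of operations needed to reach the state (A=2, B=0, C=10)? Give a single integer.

Answer: 3

Derivation:
BFS from (A=2, B=3, C=11). One shortest path:
  1. fill(B) -> (A=2 B=10 C=11)
  2. empty(C) -> (A=2 B=10 C=0)
  3. pour(B -> C) -> (A=2 B=0 C=10)
Reached target in 3 moves.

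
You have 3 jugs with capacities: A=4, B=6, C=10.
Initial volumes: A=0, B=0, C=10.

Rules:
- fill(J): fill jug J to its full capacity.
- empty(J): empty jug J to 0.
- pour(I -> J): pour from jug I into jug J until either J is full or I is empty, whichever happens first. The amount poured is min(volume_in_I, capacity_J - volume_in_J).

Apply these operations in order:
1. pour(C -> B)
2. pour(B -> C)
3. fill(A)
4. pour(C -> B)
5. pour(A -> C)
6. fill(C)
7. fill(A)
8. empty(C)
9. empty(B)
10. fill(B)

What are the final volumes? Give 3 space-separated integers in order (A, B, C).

Answer: 4 6 0

Derivation:
Step 1: pour(C -> B) -> (A=0 B=6 C=4)
Step 2: pour(B -> C) -> (A=0 B=0 C=10)
Step 3: fill(A) -> (A=4 B=0 C=10)
Step 4: pour(C -> B) -> (A=4 B=6 C=4)
Step 5: pour(A -> C) -> (A=0 B=6 C=8)
Step 6: fill(C) -> (A=0 B=6 C=10)
Step 7: fill(A) -> (A=4 B=6 C=10)
Step 8: empty(C) -> (A=4 B=6 C=0)
Step 9: empty(B) -> (A=4 B=0 C=0)
Step 10: fill(B) -> (A=4 B=6 C=0)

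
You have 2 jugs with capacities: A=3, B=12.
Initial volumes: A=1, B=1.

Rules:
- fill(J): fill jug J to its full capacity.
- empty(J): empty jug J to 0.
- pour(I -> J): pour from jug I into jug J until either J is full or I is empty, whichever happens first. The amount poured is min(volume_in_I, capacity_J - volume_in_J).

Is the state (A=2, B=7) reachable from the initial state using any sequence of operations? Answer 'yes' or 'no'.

BFS explored all 31 reachable states.
Reachable set includes: (0,0), (0,1), (0,2), (0,3), (0,4), (0,5), (0,6), (0,7), (0,8), (0,9), (0,10), (0,11) ...
Target (A=2, B=7) not in reachable set → no.

Answer: no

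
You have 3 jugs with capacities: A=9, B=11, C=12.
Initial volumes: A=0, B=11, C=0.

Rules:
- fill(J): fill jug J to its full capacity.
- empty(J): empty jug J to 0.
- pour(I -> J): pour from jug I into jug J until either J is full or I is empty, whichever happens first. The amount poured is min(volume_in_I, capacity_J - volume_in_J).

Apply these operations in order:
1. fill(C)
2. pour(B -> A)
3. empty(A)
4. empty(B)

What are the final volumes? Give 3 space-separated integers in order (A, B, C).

Step 1: fill(C) -> (A=0 B=11 C=12)
Step 2: pour(B -> A) -> (A=9 B=2 C=12)
Step 3: empty(A) -> (A=0 B=2 C=12)
Step 4: empty(B) -> (A=0 B=0 C=12)

Answer: 0 0 12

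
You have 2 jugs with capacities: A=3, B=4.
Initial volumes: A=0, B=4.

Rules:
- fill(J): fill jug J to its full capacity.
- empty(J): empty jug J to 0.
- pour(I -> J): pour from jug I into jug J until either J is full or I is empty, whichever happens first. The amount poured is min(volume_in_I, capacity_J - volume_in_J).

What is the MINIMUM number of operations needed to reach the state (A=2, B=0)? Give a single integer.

Answer: 6

Derivation:
BFS from (A=0, B=4). One shortest path:
  1. fill(A) -> (A=3 B=4)
  2. empty(B) -> (A=3 B=0)
  3. pour(A -> B) -> (A=0 B=3)
  4. fill(A) -> (A=3 B=3)
  5. pour(A -> B) -> (A=2 B=4)
  6. empty(B) -> (A=2 B=0)
Reached target in 6 moves.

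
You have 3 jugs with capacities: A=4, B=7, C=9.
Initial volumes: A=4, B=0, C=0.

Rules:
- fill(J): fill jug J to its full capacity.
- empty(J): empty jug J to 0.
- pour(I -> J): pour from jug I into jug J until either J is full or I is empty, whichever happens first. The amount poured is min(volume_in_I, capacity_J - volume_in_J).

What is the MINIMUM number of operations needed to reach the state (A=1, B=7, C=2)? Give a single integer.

BFS from (A=4, B=0, C=0). One shortest path:
  1. fill(C) -> (A=4 B=0 C=9)
  2. pour(A -> B) -> (A=0 B=4 C=9)
  3. fill(A) -> (A=4 B=4 C=9)
  4. pour(A -> B) -> (A=1 B=7 C=9)
  5. empty(B) -> (A=1 B=0 C=9)
  6. pour(C -> B) -> (A=1 B=7 C=2)
Reached target in 6 moves.

Answer: 6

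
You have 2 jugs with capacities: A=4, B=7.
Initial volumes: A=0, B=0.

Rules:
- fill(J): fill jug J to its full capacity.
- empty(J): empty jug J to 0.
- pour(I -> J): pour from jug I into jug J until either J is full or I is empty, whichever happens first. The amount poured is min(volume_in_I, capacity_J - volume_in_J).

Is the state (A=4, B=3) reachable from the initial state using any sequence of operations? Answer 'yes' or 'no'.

BFS from (A=0, B=0):
  1. fill(B) -> (A=0 B=7)
  2. pour(B -> A) -> (A=4 B=3)
Target reached → yes.

Answer: yes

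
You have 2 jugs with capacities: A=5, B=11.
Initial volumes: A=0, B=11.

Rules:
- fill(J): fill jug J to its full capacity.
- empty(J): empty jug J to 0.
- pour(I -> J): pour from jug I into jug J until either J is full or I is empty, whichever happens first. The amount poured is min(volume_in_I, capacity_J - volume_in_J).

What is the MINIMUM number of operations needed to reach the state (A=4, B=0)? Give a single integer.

Answer: 8

Derivation:
BFS from (A=0, B=11). One shortest path:
  1. fill(A) -> (A=5 B=11)
  2. empty(B) -> (A=5 B=0)
  3. pour(A -> B) -> (A=0 B=5)
  4. fill(A) -> (A=5 B=5)
  5. pour(A -> B) -> (A=0 B=10)
  6. fill(A) -> (A=5 B=10)
  7. pour(A -> B) -> (A=4 B=11)
  8. empty(B) -> (A=4 B=0)
Reached target in 8 moves.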